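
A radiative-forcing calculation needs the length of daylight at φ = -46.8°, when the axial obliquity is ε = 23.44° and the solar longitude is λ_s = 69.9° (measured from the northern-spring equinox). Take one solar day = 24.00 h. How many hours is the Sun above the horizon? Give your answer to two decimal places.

Solar declination: sin δ = sin ε · sin λ_s = sin 23.44° × sin 69.9° = 0.37356, so δ = +21.935°.
cos H₀ = −tan φ · tan δ = −tan(-46.8°) × tan(+21.935°) = 0.4288, so H₀ = 1.1276 rad = 64.61°.
Daylight = 2H₀/(2π) × 24.00 h = (1.1276/π) × 24.00 = 8.61 h.

8.61 h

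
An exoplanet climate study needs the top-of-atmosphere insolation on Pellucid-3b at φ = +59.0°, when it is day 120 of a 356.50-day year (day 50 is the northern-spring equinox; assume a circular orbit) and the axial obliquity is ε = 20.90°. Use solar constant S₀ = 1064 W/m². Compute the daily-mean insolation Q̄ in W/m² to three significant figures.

Solar longitude: λ_s = 360° × (120 − 50)/356.50 = 70.687°.
sin δ = sin 20.90° × sin 70.687° = 0.33666, so δ = +19.674°.
cos H₀ = −tan(+59.0°) tan(+19.674°) = -0.5950, H₀ = 2.2081 rad.
Bracket: H₀ sin φ sin δ + cos φ cos δ sin H₀ = 2.2081×0.85717×0.33666 + 0.51504×0.94163×0.80370 = 0.637202 + 0.389776 = 1.026978.
Q̄ = (S₀/π) × [bracket] = (1064/π) × 1.026978 = 347.8 W/m².

Q̄ ≈ 348 W/m²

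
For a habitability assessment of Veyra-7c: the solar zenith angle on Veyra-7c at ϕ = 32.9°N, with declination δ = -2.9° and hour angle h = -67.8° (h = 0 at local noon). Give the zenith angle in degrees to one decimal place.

θ_z = 73.2°

cos θ_z = sin ϕ sin δ + cos ϕ cos δ cos h = -0.027481 + 0.316836 = 0.289355.
θ_z = arccos(0.289355) = 73.2°.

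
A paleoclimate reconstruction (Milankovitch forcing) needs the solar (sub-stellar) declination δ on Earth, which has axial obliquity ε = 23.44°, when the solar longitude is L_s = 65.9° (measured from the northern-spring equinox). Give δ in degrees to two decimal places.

δ = +21.29°

sin δ = sin ε · sin L_s = sin 23.44° × sin 65.9° = 0.363115.
δ = arcsin(0.363115) = +21.29°.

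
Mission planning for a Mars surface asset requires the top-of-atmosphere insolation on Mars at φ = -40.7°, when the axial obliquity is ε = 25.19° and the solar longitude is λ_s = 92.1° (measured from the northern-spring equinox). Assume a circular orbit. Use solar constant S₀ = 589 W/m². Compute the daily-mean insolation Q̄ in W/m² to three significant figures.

Q̄ ≈ 57.6 W/m²

Solar declination: sin δ = sin ε · sin λ_s = sin 25.19° × sin 92.1° = 0.42534, so δ = +25.172°.
cos H₀ = −tan(-40.7°) tan(+25.172°) = 0.4042, H₀ = 1.1547 rad.
Bracket: H₀ sin φ sin δ + cos φ cos δ sin H₀ = 1.1547×-0.65210×0.42534 + 0.75813×0.90504×0.91466 = -0.320272 + 0.627583 = 0.307311.
Q̄ = (S₀/π) × [bracket] = (589/π) × 0.307311 = 57.62 W/m².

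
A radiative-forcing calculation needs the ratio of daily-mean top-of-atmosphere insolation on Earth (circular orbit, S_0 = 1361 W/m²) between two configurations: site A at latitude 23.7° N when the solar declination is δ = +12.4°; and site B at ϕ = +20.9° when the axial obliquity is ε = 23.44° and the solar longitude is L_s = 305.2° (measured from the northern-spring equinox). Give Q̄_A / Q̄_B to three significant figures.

Q̄_A / Q̄_B ≈ 1.46

— Configuration A (ϕ=+23.7°):
cos h₀ = −tan(+23.7°) tan(+12.400°) = -0.0965, h₀ = 1.6675 rad.
Bracket: h₀ sin ϕ sin δ + cos ϕ cos δ sin h₀ = 1.6675×0.40195×0.21474 + 0.91566×0.97667×0.99533 = 0.143930 + 0.890121 = 1.034051.
Q̄ = (S_0/π) × [bracket] = (1361/π) × 1.034051 = 447.97 W/m².
— Configuration B (ϕ=+20.9°):
Solar declination: sin δ = sin ε · sin L_s = sin 23.44° × sin 305.2° = -0.32505, so δ = -18.969°.
cos h₀ = −tan(+20.9°) tan(-18.969°) = 0.1313, h₀ = 1.4392 rad.
Bracket: h₀ sin ϕ sin δ + cos ϕ cos δ sin h₀ = 1.4392×0.35674×-0.32505 + 0.93420×0.94570×0.99135 = -0.166887 + 0.875831 = 0.708944.
Q̄ = (S_0/π) × [bracket] = (1361/π) × 0.708944 = 307.13 W/m².
Ratio Q̄_A / Q̄_B = 447.97 / 307.13 = 1.459.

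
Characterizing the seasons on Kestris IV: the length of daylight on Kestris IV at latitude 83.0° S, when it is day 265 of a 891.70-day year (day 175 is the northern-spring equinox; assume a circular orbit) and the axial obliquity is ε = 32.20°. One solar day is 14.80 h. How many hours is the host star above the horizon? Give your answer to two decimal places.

Solar longitude: λ_s = 360° × (265 − 175)/891.70 = 36.335°.
sin δ = sin 32.20° × sin 36.335° = 0.31573, so δ = +18.405°.
cos H₀ = −tan φ · tan δ = 2.7101 ≥ 1, so the host star never rises (polar night) and H₀ = 0.
Daylight = 2H₀/(2π) × 14.80 h = (0.0000/π) × 14.80 = 0.00 h.

0.00 h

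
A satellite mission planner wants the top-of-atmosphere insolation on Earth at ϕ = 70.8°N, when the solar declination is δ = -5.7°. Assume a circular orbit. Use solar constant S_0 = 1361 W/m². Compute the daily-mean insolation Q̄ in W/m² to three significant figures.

Q̄ ≈ 83.8 W/m²

cos h₀ = −tan(+70.8°) tan(-5.700°) = 0.2866, h₀ = 1.2801 rad.
Bracket: h₀ sin ϕ sin δ + cos ϕ cos δ sin h₀ = 1.2801×0.94438×-0.09932 + 0.32887×0.99506×0.95804 = -0.120068 + 0.313514 = 0.193446.
Q̄ = (S_0/π) × [bracket] = (1361/π) × 0.193446 = 83.80 W/m².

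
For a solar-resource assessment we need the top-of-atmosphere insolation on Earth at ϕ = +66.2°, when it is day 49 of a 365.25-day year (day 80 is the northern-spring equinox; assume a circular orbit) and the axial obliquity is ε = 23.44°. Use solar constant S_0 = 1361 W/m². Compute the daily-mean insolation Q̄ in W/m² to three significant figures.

Solar longitude: L_s = 360° × (49 − 80)/365.25 = -30.554°, i.e. -30.554° + 360° = 329.446°.
sin δ = sin 23.44° × sin 329.446° = -0.20222, so δ = -11.667°.
cos h₀ = −tan(+66.2°) tan(-11.667°) = 0.4682, h₀ = 1.0836 rad.
Bracket: h₀ sin ϕ sin δ + cos ϕ cos δ sin h₀ = 1.0836×0.91496×-0.20222 + 0.40355×0.97934×0.88364 = -0.200491 + 0.349226 = 0.148735.
Q̄ = (S_0/π) × [bracket] = (1361/π) × 0.148735 = 64.43 W/m².

Q̄ ≈ 64.4 W/m²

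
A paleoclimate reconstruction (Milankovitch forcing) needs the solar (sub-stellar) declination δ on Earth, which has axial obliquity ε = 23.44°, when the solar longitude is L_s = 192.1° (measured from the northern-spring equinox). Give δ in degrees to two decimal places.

δ = -4.78°

sin δ = sin ε · sin L_s = sin 23.44° × sin 192.1° = -0.083384.
δ = arcsin(-0.083384) = -4.78°.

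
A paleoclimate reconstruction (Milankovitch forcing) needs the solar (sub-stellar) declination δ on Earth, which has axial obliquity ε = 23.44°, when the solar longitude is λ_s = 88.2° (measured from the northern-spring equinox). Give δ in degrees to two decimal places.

sin δ = sin ε · sin λ_s = sin 23.44° × sin 88.2° = 0.397592.
δ = arcsin(0.397592) = +23.43°.

δ = +23.43°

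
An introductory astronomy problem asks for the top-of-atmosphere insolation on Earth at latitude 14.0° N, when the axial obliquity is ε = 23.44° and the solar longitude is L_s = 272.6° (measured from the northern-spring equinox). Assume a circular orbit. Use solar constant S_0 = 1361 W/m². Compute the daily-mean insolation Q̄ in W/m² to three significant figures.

Solar declination: sin δ = sin ε · sin L_s = sin 23.44° × sin 272.6° = -0.39738, so δ = -23.414°.
cos h₀ = −tan(+14.0°) tan(-23.414°) = 0.1080, h₀ = 1.4626 rad.
Bracket: h₀ sin ϕ sin δ + cos ϕ cos δ sin h₀ = 1.4626×0.24192×-0.39738 + 0.97030×0.91765×0.99415 = -0.140606 + 0.885187 = 0.744581.
Q̄ = (S_0/π) × [bracket] = (1361/π) × 0.744581 = 322.6 W/m².

Q̄ ≈ 323 W/m²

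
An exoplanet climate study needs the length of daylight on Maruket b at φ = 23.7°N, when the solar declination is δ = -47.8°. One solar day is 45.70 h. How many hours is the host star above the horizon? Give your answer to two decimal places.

cos H₀ = −tan φ · tan δ = −tan(+23.7°) × tan(-47.800°) = 0.4841, so H₀ = 1.0654 rad = 61.05°.
Daylight = 2H₀/(2π) × 45.70 h = (1.0654/π) × 45.70 = 15.50 h.

15.50 h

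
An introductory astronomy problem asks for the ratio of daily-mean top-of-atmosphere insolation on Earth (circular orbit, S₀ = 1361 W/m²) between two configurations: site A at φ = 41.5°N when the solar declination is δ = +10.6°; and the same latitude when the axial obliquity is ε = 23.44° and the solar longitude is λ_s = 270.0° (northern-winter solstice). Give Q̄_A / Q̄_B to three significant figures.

Q̄_A / Q̄_B ≈ 2.89

— Configuration A (φ=+41.5°):
cos H₀ = −tan(+41.5°) tan(+10.600°) = -0.1656, H₀ = 1.7371 rad.
Bracket: H₀ sin φ sin δ + cos φ cos δ sin H₀ = 1.7371×0.66262×0.18395 + 0.74896×0.98294×0.98620 = 0.211733 + 0.726023 = 0.937756.
Q̄ = (S₀/π) × [bracket] = (1361/π) × 0.937756 = 406.25 W/m².
— Configuration B (φ=+41.5°):
Solar declination: sin δ = sin ε · sin λ_s = sin 23.44° × sin 270.0° = -0.39779, so δ = -23.440°.
cos H₀ = −tan(+41.5°) tan(-23.440°) = 0.3836, H₀ = 1.1771 rad.
Bracket: H₀ sin φ sin δ + cos φ cos δ sin H₀ = 1.1771×0.66262×-0.39779 + 0.74896×0.91748×0.92350 = -0.310264 + 0.634588 = 0.324324.
Q̄ = (S₀/π) × [bracket] = (1361/π) × 0.324324 = 140.50 W/m².
Ratio Q̄_A / Q̄_B = 406.25 / 140.50 = 2.891.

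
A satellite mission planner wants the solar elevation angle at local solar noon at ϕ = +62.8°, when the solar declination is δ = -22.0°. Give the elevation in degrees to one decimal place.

5.2°

At local noon the hour angle is zero, so the zenith angle equals |ϕ − δ| = |+62.8° − (-22.000°)| = 84.800°.
Elevation = 90° − 84.800° = 5.2°.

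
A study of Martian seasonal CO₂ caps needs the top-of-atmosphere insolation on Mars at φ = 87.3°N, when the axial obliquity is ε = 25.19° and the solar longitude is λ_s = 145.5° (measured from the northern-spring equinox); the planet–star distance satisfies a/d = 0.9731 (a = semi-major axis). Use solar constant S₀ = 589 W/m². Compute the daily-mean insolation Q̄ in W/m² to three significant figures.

Q̄ ≈ 134 W/m²

Solar declination: sin δ = sin ε · sin λ_s = sin 25.19° × sin 145.5° = 0.24107, so δ = +13.950°.
cos H₀ = −tan(+87.3°) tan(+13.950°) = -5.2673 ≤ −1 ⇒ polar day, H₀ = π.
Bracket: H₀ sin φ sin δ + cos φ cos δ sin H₀ = 3.1416×0.99889×0.24107 + 0.04711×0.97051×0.00000 = 0.756505 + 0.000000 = 0.756505.
Inverse-square distance factor (a/d)² = 0.9731² = 0.946924.
Q̄ = (S₀/π) × 0.946924 × [bracket] = (589/π) × 0.946924 × 0.756505 = 134.3 W/m².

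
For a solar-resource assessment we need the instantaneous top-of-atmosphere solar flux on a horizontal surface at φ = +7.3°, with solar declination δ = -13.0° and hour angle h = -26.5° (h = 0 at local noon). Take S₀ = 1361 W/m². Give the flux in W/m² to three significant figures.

cos θ_z = sin φ sin δ + cos φ cos δ cos h = -0.028583 + 0.864929 = 0.836346.
Flux = S₀ · cos θ_z = 1361 × 0.836346 = 1138 W/m².

1.14e+03 W/m²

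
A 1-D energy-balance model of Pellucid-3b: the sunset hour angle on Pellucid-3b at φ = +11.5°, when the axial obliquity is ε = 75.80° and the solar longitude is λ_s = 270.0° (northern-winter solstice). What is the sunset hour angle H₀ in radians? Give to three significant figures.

Solar declination: sin δ = sin ε · sin λ_s = sin 75.80° × sin 270.0° = -0.96945, so δ = -75.800°.
cos H₀ = −tan φ · tan δ = −tan(+11.5°) × tan(-75.800°) = 0.8040, so H₀ = 0.6367 rad = 36.48°.

H₀ = 0.637 rad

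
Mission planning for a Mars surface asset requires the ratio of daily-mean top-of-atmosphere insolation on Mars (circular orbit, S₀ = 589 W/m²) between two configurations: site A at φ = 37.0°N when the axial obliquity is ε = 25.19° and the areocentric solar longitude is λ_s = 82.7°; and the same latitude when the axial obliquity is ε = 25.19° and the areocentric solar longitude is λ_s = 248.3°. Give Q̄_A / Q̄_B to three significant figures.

Q̄_A / Q̄_B ≈ 2.93

— Configuration A (φ=+37.0°):
sin δ = sin 25.19° × sin 82.7° = 0.42217, so δ = +24.972°.
cos H₀ = −tan(+37.0°) tan(+24.972°) = -0.3509, H₀ = 1.9294 rad.
Bracket: H₀ sin φ sin δ + cos φ cos δ sin H₀ = 1.9294×0.60182×0.42217 + 0.79864×0.90652×0.93640 = 0.490203 + 0.677938 = 1.168141.
Q̄ = (S₀/π) × [bracket] = (589/π) × 1.168141 = 219.01 W/m².
— Configuration B (φ=+37.0°):
sin δ = sin 25.19° × sin 248.3° = -0.39546, so δ = -23.295°.
cos H₀ = −tan(+37.0°) tan(-23.295°) = 0.3244, H₀ = 1.2404 rad.
Bracket: H₀ sin φ sin δ + cos φ cos δ sin H₀ = 1.2404×0.60182×-0.39546 + 0.79864×0.91848×0.94590 = -0.295210 + 0.693851 = 0.398641.
Q̄ = (S₀/π) × [bracket] = (589/π) × 0.398641 = 74.739 W/m².
Ratio Q̄_A / Q̄_B = 219.01 / 74.739 = 2.930.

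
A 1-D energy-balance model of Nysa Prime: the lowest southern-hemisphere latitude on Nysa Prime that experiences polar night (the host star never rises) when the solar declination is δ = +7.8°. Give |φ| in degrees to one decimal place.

|φ| = 82.2°

Polar night requires cos H₀ = −tan φ tan δ ≥ 1, i.e. tan φ tan δ ≤ −1.
The boundary is |tan φ| · |tan δ| = 1, so |φ| = 90° − |δ| = 90° − 7.8° = 82.2° in the southern hemisphere.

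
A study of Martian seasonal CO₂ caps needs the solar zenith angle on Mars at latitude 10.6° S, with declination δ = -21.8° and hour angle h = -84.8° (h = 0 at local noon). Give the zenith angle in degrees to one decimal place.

θ_z = 81.3°

cos θ_z = sin ϕ sin δ + cos ϕ cos δ cos h = 0.068314 + 0.082715 = 0.151029.
θ_z = arccos(0.151029) = 81.3°.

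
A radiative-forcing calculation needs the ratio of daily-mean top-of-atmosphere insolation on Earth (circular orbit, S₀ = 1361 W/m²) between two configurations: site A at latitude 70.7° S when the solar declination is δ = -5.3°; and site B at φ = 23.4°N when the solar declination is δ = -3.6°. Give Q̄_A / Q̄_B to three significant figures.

Q̄_A / Q̄_B ≈ 0.545

— Configuration A (φ=-70.7°):
cos H₀ = −tan(-70.7°) tan(-5.300°) = -0.2649, H₀ = 1.8389 rad.
Bracket: H₀ sin φ sin δ + cos φ cos δ sin H₀ = 1.8389×-0.94380×-0.09237 + 0.33051×0.99572×0.96428 = 0.160313 + 0.317340 = 0.477653.
Q̄ = (S₀/π) × [bracket] = (1361/π) × 0.477653 = 206.93 W/m².
— Configuration B (φ=+23.4°):
cos H₀ = −tan(+23.4°) tan(-3.600°) = 0.0272, H₀ = 1.5436 rad.
Bracket: H₀ sin φ sin δ + cos φ cos δ sin H₀ = 1.5436×0.39715×-0.06279 + 0.91775×0.99803×0.99963 = -0.038493 + 0.915603 = 0.877110.
Q̄ = (S₀/π) × [bracket] = (1361/π) × 0.877110 = 379.98 W/m².
Ratio Q̄_A / Q̄_B = 206.93 / 379.98 = 0.5446.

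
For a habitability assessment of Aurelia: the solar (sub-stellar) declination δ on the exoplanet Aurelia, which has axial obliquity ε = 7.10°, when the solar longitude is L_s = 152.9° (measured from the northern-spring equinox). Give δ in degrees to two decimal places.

δ = +3.23°

sin δ = sin ε · sin L_s = sin 7.10° × sin 152.9° = 0.056306.
δ = arcsin(0.056306) = +3.23°.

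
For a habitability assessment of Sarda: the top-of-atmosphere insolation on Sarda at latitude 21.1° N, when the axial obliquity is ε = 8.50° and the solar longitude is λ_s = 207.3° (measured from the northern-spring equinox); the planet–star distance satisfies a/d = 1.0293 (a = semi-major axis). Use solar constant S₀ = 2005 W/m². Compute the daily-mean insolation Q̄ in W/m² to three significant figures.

Q̄ ≈ 604 W/m²

Solar declination: sin δ = sin ε · sin λ_s = sin 8.50° × sin 207.3° = -0.06779, so δ = -3.887°.
cos H₀ = −tan(+21.1°) tan(-3.887°) = 0.0262, H₀ = 1.5446 rad.
Bracket: H₀ sin φ sin δ + cos φ cos δ sin H₀ = 1.5446×0.36000×-0.06779 + 0.93295×0.99770×0.99966 = -0.037695 + 0.930488 = 0.892793.
Inverse-square distance factor (a/d)² = 1.0293² = 1.059458.
Q̄ = (S₀/π) × 1.059458 × [bracket] = (2005/π) × 1.059458 × 0.892793 = 603.7 W/m².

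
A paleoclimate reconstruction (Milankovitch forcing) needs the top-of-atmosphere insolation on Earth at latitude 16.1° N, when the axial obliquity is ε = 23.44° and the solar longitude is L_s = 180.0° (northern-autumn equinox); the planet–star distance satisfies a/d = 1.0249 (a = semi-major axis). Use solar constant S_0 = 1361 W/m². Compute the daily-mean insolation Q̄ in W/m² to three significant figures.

Solar declination: sin δ = sin ε · sin L_s = sin 23.44° × sin 180.0° = 0.00000, so δ = +0.000°.
cos h₀ = −tan(+16.1°) tan(+0.000°) = -0.0000, h₀ = 1.5708 rad.
Bracket: h₀ sin ϕ sin δ + cos ϕ cos δ sin h₀ = 1.5708×0.27731×0.00000 + 0.96078×1.00000×1.00000 = 0.000000 + 0.960780 = 0.960780.
Inverse-square distance factor (a/d)² = 1.0249² = 1.050420.
Q̄ = (S_0/π) × 1.050420 × [bracket] = (1361/π) × 1.050420 × 0.960780 = 437.2 W/m².

Q̄ ≈ 437 W/m²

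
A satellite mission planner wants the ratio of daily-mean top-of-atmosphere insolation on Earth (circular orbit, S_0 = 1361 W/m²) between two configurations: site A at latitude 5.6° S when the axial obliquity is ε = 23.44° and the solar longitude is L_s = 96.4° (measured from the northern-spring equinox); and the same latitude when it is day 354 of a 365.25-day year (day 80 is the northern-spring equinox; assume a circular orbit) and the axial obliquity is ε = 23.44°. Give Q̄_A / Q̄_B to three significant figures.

Q̄_A / Q̄_B ≈ 0.876

— Configuration A (ϕ=-5.6°):
Solar declination: sin δ = sin ε · sin L_s = sin 23.44° × sin 96.4° = 0.39531, so δ = +23.285°.
cos h₀ = −tan(-5.6°) tan(+23.285°) = 0.0422, h₀ = 1.5286 rad.
Bracket: h₀ sin ϕ sin δ + cos ϕ cos δ sin h₀ = 1.5286×-0.09758×0.39531 + 0.99523×0.91855×0.99911 = -0.058965 + 0.913355 = 0.854390.
Q̄ = (S_0/π) × [bracket] = (1361/π) × 0.854390 = 370.14 W/m².
— Configuration B (ϕ=-5.6°):
Solar longitude: L_s = 360° × (354 − 80)/365.25 = 270.062°.
sin δ = sin 23.44° × sin 270.062° = -0.39779, so δ = -23.440°.
cos h₀ = −tan(-5.6°) tan(-23.440°) = -0.0425, h₀ = 1.6133 rad.
Bracket: h₀ sin ϕ sin δ + cos ϕ cos δ sin h₀ = 1.6133×-0.09758×-0.39779 + 0.99523×0.91748×0.99910 = 0.062622 + 0.912282 = 0.974904.
Q̄ = (S_0/π) × [bracket] = (1361/π) × 0.974904 = 422.35 W/m².
Ratio Q̄_A / Q̄_B = 370.14 / 422.35 = 0.8764.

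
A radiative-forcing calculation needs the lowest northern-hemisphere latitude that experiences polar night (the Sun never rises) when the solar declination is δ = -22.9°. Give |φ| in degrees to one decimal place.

Polar night requires cos H₀ = −tan φ tan δ ≥ 1, i.e. tan φ tan δ ≤ −1.
The boundary is |tan φ| · |tan δ| = 1, so |φ| = 90° − |δ| = 90° − 22.9° = 67.1° in the northern hemisphere.

|φ| = 67.1°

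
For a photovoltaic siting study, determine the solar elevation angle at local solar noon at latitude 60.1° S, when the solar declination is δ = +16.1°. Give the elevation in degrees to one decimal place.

At local noon the hour angle is zero, so the zenith angle equals |φ − δ| = |-60.1° − (+16.100°)| = 76.200°.
Elevation = 90° − 76.200° = 13.8°.

13.8°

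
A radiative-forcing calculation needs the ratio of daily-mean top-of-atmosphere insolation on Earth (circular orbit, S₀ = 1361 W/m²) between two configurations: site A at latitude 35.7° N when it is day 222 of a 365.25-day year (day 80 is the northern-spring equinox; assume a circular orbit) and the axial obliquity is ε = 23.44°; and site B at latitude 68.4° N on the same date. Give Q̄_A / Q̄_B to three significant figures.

— Configuration A (φ=+35.7°):
Solar longitude: λ_s = 360° × (222 − 80)/365.25 = 139.959°.
sin δ = sin 23.44° × sin 139.959° = 0.25591, so δ = +14.828°.
cos H₀ = −tan(+35.7°) tan(+14.828°) = -0.1902, H₀ = 1.7622 rad.
Bracket: H₀ sin φ sin δ + cos φ cos δ sin H₀ = 1.7622×0.58354×0.25591 + 0.81208×0.96670×0.98174 = 0.263156 + 0.770703 = 1.033859.
Q̄ = (S₀/π) × [bracket] = (1361/π) × 1.033859 = 447.89 W/m².
— Configuration B (φ=+68.4°):
cos H₀ = −tan(+68.4°) tan(+14.828°) = -0.6686, H₀ = 2.3032 rad.
Bracket: H₀ sin φ sin δ + cos φ cos δ sin H₀ = 2.3032×0.92978×0.25591 + 0.36812×0.96670×0.74360 = 0.548023 + 0.264619 = 0.812642.
Q̄ = (S₀/π) × [bracket] = (1361/π) × 0.812642 = 352.05 W/m².
Ratio Q̄_A / Q̄_B = 447.89 / 352.05 = 1.272.

Q̄_A / Q̄_B ≈ 1.27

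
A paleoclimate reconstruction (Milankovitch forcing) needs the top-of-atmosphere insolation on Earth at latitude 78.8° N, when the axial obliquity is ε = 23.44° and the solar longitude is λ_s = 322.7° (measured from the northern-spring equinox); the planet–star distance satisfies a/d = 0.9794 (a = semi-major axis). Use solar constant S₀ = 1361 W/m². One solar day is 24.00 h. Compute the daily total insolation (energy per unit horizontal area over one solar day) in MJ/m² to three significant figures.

0.00 MJ/m²

Solar declination: sin δ = sin ε · sin λ_s = sin 23.44° × sin 322.7° = -0.24106, so δ = -13.949°.
cos H₀ = −tan(+78.8°) tan(-13.949°) = 1.2544 ≥ 1 ⇒ polar night, H₀ = 0 and Q̄ = 0.
Inverse-square distance factor (a/d)² = 0.9794² = 0.959224.
Daily total = Q̄ × 24.00 h × 3600 s/h = 0.00 MJ/m².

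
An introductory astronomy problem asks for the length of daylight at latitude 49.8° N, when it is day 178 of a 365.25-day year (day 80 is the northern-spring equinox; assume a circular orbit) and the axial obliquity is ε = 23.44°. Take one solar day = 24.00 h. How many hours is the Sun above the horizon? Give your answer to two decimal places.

16.08 h

Solar longitude: L_s = 360° × (178 − 80)/365.25 = 96.591°.
sin δ = sin 23.44° × sin 96.591° = 0.39516, so δ = +23.276°.
cos h₀ = −tan ϕ · tan δ = −tan(+49.8°) × tan(+23.276°) = -0.5090, so h₀ = 2.1049 rad = 120.60°.
Daylight = 2h₀/(2π) × 24.00 h = (2.1049/π) × 24.00 = 16.08 h.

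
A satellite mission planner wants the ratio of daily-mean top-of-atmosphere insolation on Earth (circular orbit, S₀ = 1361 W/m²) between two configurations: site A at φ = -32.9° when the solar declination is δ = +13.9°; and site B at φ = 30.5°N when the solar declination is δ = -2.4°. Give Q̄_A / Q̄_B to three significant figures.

Q̄_A / Q̄_B ≈ 0.750

— Configuration A (φ=-32.9°):
cos H₀ = −tan(-32.9°) tan(+13.900°) = 0.1601, H₀ = 1.4100 rad.
Bracket: H₀ sin φ sin δ + cos φ cos δ sin H₀ = 1.4100×-0.54317×0.24023 + 0.83962×0.97072×0.98710 = -0.183985 + 0.804522 = 0.620537.
Q̄ = (S₀/π) × [bracket] = (1361/π) × 0.620537 = 268.83 W/m².
— Configuration B (φ=+30.5°):
cos H₀ = −tan(+30.5°) tan(-2.400°) = 0.0247, H₀ = 1.5461 rad.
Bracket: H₀ sin φ sin δ + cos φ cos δ sin H₀ = 1.5461×0.50754×-0.04188 + 0.86163×0.99912×0.99970 = -0.032864 + 0.860614 = 0.827750.
Q̄ = (S₀/π) × [bracket] = (1361/π) × 0.827750 = 358.60 W/m².
Ratio Q̄_A / Q̄_B = 268.83 / 358.60 = 0.7497.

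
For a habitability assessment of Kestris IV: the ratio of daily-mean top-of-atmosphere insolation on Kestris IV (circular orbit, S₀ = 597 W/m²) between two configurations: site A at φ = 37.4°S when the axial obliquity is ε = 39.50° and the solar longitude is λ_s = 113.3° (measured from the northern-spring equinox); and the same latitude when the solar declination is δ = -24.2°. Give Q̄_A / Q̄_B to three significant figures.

Q̄_A / Q̄_B ≈ 0.162

— Configuration A (φ=-37.4°):
Solar declination: sin δ = sin ε · sin λ_s = sin 39.50° × sin 113.3° = 0.58420, so δ = +35.747°.
cos H₀ = −tan(-37.4°) tan(+35.747°) = 0.5503, H₀ = 0.9880 rad.
Bracket: H₀ sin φ sin δ + cos φ cos δ sin H₀ = 0.9880×-0.60738×0.58420 + 0.79441×0.81161×0.83494 = -0.350573 + 0.538328 = 0.187755.
Q̄ = (S₀/π) × [bracket] = (597/π) × 0.187755 = 35.679 W/m².
— Configuration B (φ=-37.4°):
cos H₀ = −tan(-37.4°) tan(-24.200°) = -0.3436, H₀ = 1.9216 rad.
Bracket: H₀ sin φ sin δ + cos φ cos δ sin H₀ = 1.9216×-0.60738×-0.40992 + 0.79441×0.91212×0.93911 = 0.478435 + 0.680477 = 1.158912.
Q̄ = (S₀/π) × [bracket] = (597/π) × 1.158912 = 220.23 W/m².
Ratio Q̄_A / Q̄_B = 35.679 / 220.23 = 0.1620.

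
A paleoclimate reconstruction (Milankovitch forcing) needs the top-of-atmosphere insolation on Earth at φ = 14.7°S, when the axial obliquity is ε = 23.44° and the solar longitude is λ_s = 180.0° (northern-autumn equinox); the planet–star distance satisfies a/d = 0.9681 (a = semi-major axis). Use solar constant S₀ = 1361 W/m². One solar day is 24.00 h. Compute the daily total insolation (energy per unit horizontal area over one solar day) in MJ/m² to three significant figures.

33.9 MJ/m²

Solar declination: sin δ = sin ε · sin λ_s = sin 23.44° × sin 180.0° = 0.00000, so δ = +0.000°.
cos H₀ = −tan(-14.7°) tan(+0.000°) = 0.0000, H₀ = 1.5708 rad.
Bracket: H₀ sin φ sin δ + cos φ cos δ sin H₀ = 1.5708×-0.25376×0.00000 + 0.96727×1.00000×1.00000 = -0.000000 + 0.967270 = 0.967270.
Inverse-square distance factor (a/d)² = 0.9681² = 0.937218.
Q̄ = (S₀/π) × 0.937218 × [bracket] = (1361/π) × 0.937218 × 0.967270 = 392.73 W/m².
Daily total = Q̄ × 24.00 h × 3600 s/h = 392.73 × 24.00 × 3600 / 10⁶ = 33.93 MJ/m².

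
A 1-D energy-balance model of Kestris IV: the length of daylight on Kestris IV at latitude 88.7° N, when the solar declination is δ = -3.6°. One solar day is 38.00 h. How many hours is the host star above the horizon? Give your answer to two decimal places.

cos h₀ = −tan ϕ · tan δ = 2.7724 ≥ 1, so the host star never rises (polar night) and h₀ = 0.
Daylight = 2h₀/(2π) × 38.00 h = (0.0000/π) × 38.00 = 0.00 h.

0.00 h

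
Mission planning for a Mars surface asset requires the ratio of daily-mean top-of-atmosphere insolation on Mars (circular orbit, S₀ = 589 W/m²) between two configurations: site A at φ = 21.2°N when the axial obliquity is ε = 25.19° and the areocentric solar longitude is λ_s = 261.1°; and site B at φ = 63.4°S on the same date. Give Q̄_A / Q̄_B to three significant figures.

Q̄_A / Q̄_B ≈ 0.522

— Configuration A (φ=+21.2°):
sin δ = sin 25.19° × sin 261.1° = -0.42050, so δ = -24.866°.
cos H₀ = −tan(+21.2°) tan(-24.866°) = 0.1798, H₀ = 1.3900 rad.
Bracket: H₀ sin φ sin δ + cos φ cos δ sin H₀ = 1.3900×0.36162×-0.42050 + 0.93232×0.90729×0.98371 = -0.211365 + 0.832105 = 0.620740.
Q̄ = (S₀/π) × [bracket] = (589/π) × 0.620740 = 116.38 W/m².
— Configuration B (φ=-63.4°):
cos H₀ = −tan(-63.4°) tan(-24.866°) = -0.9255, H₀ = 2.7532 rad.
Bracket: H₀ sin φ sin δ + cos φ cos δ sin H₀ = 2.7532×-0.89415×-0.42050 + 0.44776×0.90729×0.37871 = 1.035176 + 0.153850 = 1.189026.
Q̄ = (S₀/π) × [bracket] = (589/π) × 1.189026 = 222.92 W/m².
Ratio Q̄_A / Q̄_B = 116.38 / 222.92 = 0.5221.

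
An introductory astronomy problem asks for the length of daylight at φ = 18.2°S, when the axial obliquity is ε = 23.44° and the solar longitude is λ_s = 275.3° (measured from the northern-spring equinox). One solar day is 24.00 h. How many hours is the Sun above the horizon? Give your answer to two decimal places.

Solar declination: sin δ = sin ε · sin λ_s = sin 23.44° × sin 275.3° = -0.39609, so δ = -23.334°.
cos H₀ = −tan φ · tan δ = −tan(-18.2°) × tan(-23.334°) = -0.1418, so H₀ = 1.7131 rad = 98.15°.
Daylight = 2H₀/(2π) × 24.00 h = (1.7131/π) × 24.00 = 13.09 h.

13.09 h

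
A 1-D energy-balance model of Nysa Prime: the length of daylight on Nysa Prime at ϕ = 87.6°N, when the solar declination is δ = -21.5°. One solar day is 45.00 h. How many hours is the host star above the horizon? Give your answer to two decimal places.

cos h₀ = −tan ϕ · tan δ = 9.3984 ≥ 1, so the host star never rises (polar night) and h₀ = 0.
Daylight = 2h₀/(2π) × 45.00 h = (0.0000/π) × 45.00 = 0.00 h.

0.00 h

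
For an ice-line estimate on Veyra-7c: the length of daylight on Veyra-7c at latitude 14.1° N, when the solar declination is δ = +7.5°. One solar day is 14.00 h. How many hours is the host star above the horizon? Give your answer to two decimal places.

cos h₀ = −tan ϕ · tan δ = −tan(+14.1°) × tan(+7.500°) = -0.0331, so h₀ = 1.6039 rad = 91.90°.
Daylight = 2h₀/(2π) × 14.00 h = (1.6039/π) × 14.00 = 7.15 h.

7.15 h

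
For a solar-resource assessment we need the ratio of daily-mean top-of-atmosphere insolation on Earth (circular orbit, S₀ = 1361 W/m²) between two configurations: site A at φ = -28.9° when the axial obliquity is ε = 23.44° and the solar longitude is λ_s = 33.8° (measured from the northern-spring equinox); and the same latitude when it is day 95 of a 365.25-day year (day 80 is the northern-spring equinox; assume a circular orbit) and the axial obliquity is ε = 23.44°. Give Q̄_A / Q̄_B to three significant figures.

Q̄_A / Q̄_B ≈ 0.871

— Configuration A (φ=-28.9°):
Solar declination: sin δ = sin ε · sin λ_s = sin 23.44° × sin 33.8° = 0.22129, so δ = +12.785°.
cos H₀ = −tan(-28.9°) tan(+12.785°) = 0.1253, H₀ = 1.4452 rad.
Bracket: H₀ sin φ sin δ + cos φ cos δ sin H₀ = 1.4452×-0.48328×0.22129 + 0.87546×0.97521×0.99212 = -0.154557 + 0.847030 = 0.692473.
Q̄ = (S₀/π) × [bracket] = (1361/π) × 0.692473 = 299.99 W/m².
— Configuration B (φ=-28.9°):
Solar longitude: λ_s = 360° × (95 − 80)/365.25 = 14.784°.
sin δ = sin 23.44° × sin 14.784° = 0.10151, so δ = +5.826°.
cos H₀ = −tan(-28.9°) tan(+5.826°) = 0.0563, H₀ = 1.5144 rad.
Bracket: H₀ sin φ sin δ + cos φ cos δ sin H₀ = 1.5144×-0.48328×0.10151 + 0.87546×0.99483×0.99841 = -0.074293 + 0.869549 = 0.795256.
Q̄ = (S₀/π) × [bracket] = (1361/π) × 0.795256 = 344.52 W/m².
Ratio Q̄_A / Q̄_B = 299.99 / 344.52 = 0.8707.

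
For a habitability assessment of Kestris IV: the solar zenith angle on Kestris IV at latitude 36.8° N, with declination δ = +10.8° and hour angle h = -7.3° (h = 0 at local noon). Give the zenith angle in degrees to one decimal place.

θ_z = 26.8°

cos θ_z = sin φ sin δ + cos φ cos δ cos h = 0.112246 + 0.780173 = 0.892419.
θ_z = arccos(0.892419) = 26.8°.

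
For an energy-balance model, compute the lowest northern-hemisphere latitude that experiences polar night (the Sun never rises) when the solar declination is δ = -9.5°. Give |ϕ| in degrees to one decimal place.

|ϕ| = 80.5°

Polar night requires cos h₀ = −tan ϕ tan δ ≥ 1, i.e. tan ϕ tan δ ≤ −1.
The boundary is |tan ϕ| · |tan δ| = 1, so |ϕ| = 90° − |δ| = 90° − 9.5° = 80.5° in the northern hemisphere.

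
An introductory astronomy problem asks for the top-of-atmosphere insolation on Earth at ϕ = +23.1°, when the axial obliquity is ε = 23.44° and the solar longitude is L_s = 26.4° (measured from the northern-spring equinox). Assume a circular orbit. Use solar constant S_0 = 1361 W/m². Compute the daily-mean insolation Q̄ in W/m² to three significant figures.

Solar declination: sin δ = sin ε · sin L_s = sin 23.44° × sin 26.4° = 0.17687, so δ = +10.188°.
cos h₀ = −tan(+23.1°) tan(+10.188°) = -0.0767, h₀ = 1.6475 rad.
Bracket: h₀ sin ϕ sin δ + cos ϕ cos δ sin h₀ = 1.6475×0.39234×0.17687 + 0.91982×0.98423×0.99706 = 0.114325 + 0.902653 = 1.016978.
Q̄ = (S_0/π) × [bracket] = (1361/π) × 1.016978 = 440.6 W/m².

Q̄ ≈ 441 W/m²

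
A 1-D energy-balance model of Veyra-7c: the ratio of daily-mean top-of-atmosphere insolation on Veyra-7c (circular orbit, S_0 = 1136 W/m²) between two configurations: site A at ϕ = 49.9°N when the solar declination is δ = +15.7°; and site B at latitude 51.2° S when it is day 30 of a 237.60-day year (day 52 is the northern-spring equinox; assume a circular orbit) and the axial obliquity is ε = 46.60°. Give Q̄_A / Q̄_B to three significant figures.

— Configuration A (ϕ=+49.9°):
cos h₀ = −tan(+49.9°) tan(+15.700°) = -0.3338, h₀ = 1.9111 rad.
Bracket: h₀ sin ϕ sin δ + cos ϕ cos δ sin h₀ = 1.9111×0.76492×0.27060 + 0.64412×0.96269×0.94264 = 0.395574 + 0.584520 = 0.980094.
Q̄ = (S_0/π) × [bracket] = (1136/π) × 0.980094 = 354.40 W/m².
— Configuration B (ϕ=-51.2°):
Solar longitude: L_s = 360° × (30 − 52)/237.60 = -33.333°, i.e. -33.333° + 360° = 326.667°.
sin δ = sin 46.60° × sin 326.667° = -0.39926, so δ = -23.532°.
cos h₀ = −tan(-51.2°) tan(-23.532°) = -0.5416, h₀ = 2.1432 rad.
Bracket: h₀ sin ϕ sin δ + cos ϕ cos δ sin h₀ = 2.1432×-0.77934×-0.39926 + 0.62660×0.91684×0.84062 = 0.666877 + 0.482929 = 1.149806.
Q̄ = (S_0/π) × [bracket] = (1136/π) × 1.149806 = 415.77 W/m².
Ratio Q̄_A / Q̄_B = 354.40 / 415.77 = 0.8524.

Q̄_A / Q̄_B ≈ 0.852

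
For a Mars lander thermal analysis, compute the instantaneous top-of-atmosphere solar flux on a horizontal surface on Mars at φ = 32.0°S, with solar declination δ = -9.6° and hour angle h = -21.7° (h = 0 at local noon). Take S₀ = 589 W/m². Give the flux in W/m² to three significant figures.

510 W/m²

cos θ_z = sin φ sin δ + cos φ cos δ cos h = 0.088374 + 0.776915 = 0.865289.
Flux = S₀ · cos θ_z = 589 × 0.865289 = 509.7 W/m².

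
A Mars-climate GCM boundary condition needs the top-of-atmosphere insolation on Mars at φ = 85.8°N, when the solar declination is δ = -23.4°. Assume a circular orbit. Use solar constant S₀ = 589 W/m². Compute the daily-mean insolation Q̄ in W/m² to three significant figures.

Q̄ ≈ 0.00 W/m²

cos H₀ = −tan(+85.8°) tan(-23.400°) = 5.8928 ≥ 1 ⇒ polar night, H₀ = 0 and Q̄ = 0.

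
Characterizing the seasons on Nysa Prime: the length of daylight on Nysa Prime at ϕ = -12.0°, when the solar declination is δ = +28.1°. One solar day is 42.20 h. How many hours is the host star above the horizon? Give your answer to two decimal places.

19.57 h

cos h₀ = −tan ϕ · tan δ = −tan(-12.0°) × tan(+28.100°) = 0.1135, so h₀ = 1.4571 rad = 83.48°.
Daylight = 2h₀/(2π) × 42.20 h = (1.4571/π) × 42.20 = 19.57 h.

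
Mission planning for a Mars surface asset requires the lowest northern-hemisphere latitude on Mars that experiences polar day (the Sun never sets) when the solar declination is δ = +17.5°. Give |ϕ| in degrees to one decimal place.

Polar day requires cos h₀ = −tan ϕ tan δ ≤ −1, i.e. tan ϕ tan δ ≥ 1.
The boundary is |tan ϕ| · |tan δ| = 1, so |ϕ| = 90° − |δ| = 90° − 17.5° = 72.5° in the northern hemisphere.

|ϕ| = 72.5°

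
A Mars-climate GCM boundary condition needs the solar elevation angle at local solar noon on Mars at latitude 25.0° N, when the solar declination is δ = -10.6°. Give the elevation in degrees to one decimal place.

At local noon the hour angle is zero, so the zenith angle equals |φ − δ| = |+25.0° − (-10.600°)| = 35.600°.
Elevation = 90° − 35.600° = 54.4°.

54.4°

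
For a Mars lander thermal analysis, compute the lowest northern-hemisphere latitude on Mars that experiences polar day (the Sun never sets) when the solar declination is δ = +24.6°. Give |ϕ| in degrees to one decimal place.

Polar day requires cos h₀ = −tan ϕ tan δ ≤ −1, i.e. tan ϕ tan δ ≥ 1.
The boundary is |tan ϕ| · |tan δ| = 1, so |ϕ| = 90° − |δ| = 90° − 24.6° = 65.4° in the northern hemisphere.

|ϕ| = 65.4°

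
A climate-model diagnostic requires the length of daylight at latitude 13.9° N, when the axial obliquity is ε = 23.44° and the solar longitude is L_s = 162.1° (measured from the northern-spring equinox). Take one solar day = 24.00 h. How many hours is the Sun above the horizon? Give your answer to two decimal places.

12.23 h

Solar declination: sin δ = sin ε · sin L_s = sin 23.44° × sin 162.1° = 0.12226, so δ = +7.023°.
cos h₀ = −tan ϕ · tan δ = −tan(+13.9°) × tan(+7.023°) = -0.0305, so h₀ = 1.6013 rad = 91.75°.
Daylight = 2h₀/(2π) × 24.00 h = (1.6013/π) × 24.00 = 12.23 h.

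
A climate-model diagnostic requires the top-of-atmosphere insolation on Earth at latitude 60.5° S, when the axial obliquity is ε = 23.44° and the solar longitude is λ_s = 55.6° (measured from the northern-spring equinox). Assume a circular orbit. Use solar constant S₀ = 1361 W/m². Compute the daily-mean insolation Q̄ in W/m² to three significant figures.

Solar declination: sin δ = sin ε · sin λ_s = sin 23.44° × sin 55.6° = 0.32822, so δ = +19.161°.
cos H₀ = −tan(-60.5°) tan(+19.161°) = 0.6142, H₀ = 0.9095 rad.
Bracket: H₀ sin φ sin δ + cos φ cos δ sin H₀ = 0.9095×-0.87036×0.32822 + 0.49242×0.94460×0.78919 = -0.259816 + 0.367084 = 0.107268.
Q̄ = (S₀/π) × [bracket] = (1361/π) × 0.107268 = 46.47 W/m².

Q̄ ≈ 46.5 W/m²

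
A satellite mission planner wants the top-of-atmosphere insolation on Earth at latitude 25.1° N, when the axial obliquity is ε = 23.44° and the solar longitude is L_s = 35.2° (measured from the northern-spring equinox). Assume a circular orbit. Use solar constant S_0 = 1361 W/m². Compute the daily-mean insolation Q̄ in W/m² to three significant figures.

Solar declination: sin δ = sin ε · sin L_s = sin 23.44° × sin 35.2° = 0.22930, so δ = +13.256°.
cos h₀ = −tan(+25.1°) tan(+13.256°) = -0.1104, h₀ = 1.6814 rad.
Bracket: h₀ sin ϕ sin δ + cos ϕ cos δ sin h₀ = 1.6814×0.42420×0.22930 + 0.90557×0.97336×0.99389 = 0.163548 + 0.876060 = 1.039608.
Q̄ = (S_0/π) × [bracket] = (1361/π) × 1.039608 = 450.4 W/m².

Q̄ ≈ 450 W/m²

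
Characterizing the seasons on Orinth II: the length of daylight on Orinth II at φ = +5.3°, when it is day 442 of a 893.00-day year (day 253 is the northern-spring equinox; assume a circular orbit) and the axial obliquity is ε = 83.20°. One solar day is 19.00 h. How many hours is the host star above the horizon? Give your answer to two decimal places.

Solar longitude: λ_s = 360° × (442 − 253)/893.00 = 76.193°.
sin δ = sin 83.20° × sin 76.193° = 0.96427, so δ = +74.638°.
cos H₀ = −tan φ · tan δ = −tan(+5.3°) × tan(+74.638°) = -0.3377, so H₀ = 1.9152 rad = 109.73°.
Daylight = 2H₀/(2π) × 19.00 h = (1.9152/π) × 19.00 = 11.58 h.

11.58 h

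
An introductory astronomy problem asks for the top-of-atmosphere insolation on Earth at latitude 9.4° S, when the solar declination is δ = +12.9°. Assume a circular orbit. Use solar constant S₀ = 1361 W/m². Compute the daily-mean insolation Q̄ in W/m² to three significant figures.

cos H₀ = −tan(-9.4°) tan(+12.900°) = 0.0379, H₀ = 1.5329 rad.
Bracket: H₀ sin φ sin δ + cos φ cos δ sin H₀ = 1.5329×-0.16333×0.22325 + 0.98657×0.97476×0.99928 = -0.055895 + 0.960977 = 0.905082.
Q̄ = (S₀/π) × [bracket] = (1361/π) × 0.905082 = 392.1 W/m².

Q̄ ≈ 392 W/m²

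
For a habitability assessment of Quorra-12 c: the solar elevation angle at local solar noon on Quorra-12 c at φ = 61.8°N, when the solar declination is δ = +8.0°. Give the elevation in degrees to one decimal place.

At local noon the hour angle is zero, so the zenith angle equals |φ − δ| = |+61.8° − (+8.000°)| = 53.800°.
Elevation = 90° − 53.800° = 36.2°.

36.2°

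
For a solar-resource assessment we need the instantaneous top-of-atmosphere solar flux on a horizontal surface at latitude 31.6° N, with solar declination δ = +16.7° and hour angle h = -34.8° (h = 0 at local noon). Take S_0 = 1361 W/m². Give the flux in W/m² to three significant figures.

1.12e+03 W/m²

cos θ_z = sin ϕ sin δ + cos ϕ cos δ cos h = 0.150573 + 0.669896 = 0.820469.
Flux = S_0 · cos θ_z = 1361 × 0.820469 = 1117 W/m².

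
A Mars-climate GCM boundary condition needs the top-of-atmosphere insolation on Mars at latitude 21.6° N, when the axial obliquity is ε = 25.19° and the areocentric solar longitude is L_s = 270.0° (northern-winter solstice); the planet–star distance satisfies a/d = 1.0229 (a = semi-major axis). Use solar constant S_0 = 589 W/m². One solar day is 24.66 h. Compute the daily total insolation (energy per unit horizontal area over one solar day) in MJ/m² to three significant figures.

sin δ = sin 25.19° × sin 270.0° = -0.42562, so δ = -25.190°.
cos h₀ = −tan(+21.6°) tan(-25.190°) = 0.1862, h₀ = 1.3835 rad.
Bracket: h₀ sin ϕ sin δ + cos ϕ cos δ sin h₀ = 1.3835×0.36812×-0.42562 + 0.92978×0.90490×0.98251 = -0.216766 + 0.826643 = 0.609877.
Inverse-square distance factor (a/d)² = 1.0229² = 1.046324.
Q̄ = (S_0/π) × 1.046324 × [bracket] = (589/π) × 1.046324 × 0.609877 = 119.64 W/m².
Daily total = Q̄ × 24.66 h × 3600 s/h = 119.64 × 24.66 × 3600 / 10⁶ = 10.62 MJ/m².

10.6 MJ/m²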